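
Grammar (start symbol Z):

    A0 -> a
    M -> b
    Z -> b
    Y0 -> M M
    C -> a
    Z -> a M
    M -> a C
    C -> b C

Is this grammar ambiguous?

(Y0, A0 are unreachable from Z, so their rules don't affect L(Z).) The reachable rules are right-linear with at most one rule per (nonterminal, next-terminal) pair. Each input token forces the next rule, so parsing is deterministic.

Unambiguous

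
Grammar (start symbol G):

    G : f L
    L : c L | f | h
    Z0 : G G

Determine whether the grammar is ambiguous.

(Z0 is unreachable from G, so its rules don't affect L(G).) Each reachable nonterminal has at most one production per leading terminal, and all productions are right-linear; the derivation is determined token-by-token.

Unambiguous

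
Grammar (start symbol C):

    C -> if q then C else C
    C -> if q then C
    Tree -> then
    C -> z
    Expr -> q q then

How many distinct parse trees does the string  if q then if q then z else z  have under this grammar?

Parse trees for if q then if q then z else z:
  [C if q then [C if q then [C z]] else [C z]]
  [C if q then [C if q then [C z] else [C z]]]

2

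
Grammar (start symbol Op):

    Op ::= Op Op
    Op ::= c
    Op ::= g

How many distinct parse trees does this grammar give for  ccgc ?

5

Parse trees for ccgc:
  [Op [Op c] [Op [Op c] [Op [Op g] [Op c]]]]
  [Op [Op c] [Op [Op [Op c] [Op g]] [Op c]]]
  [Op [Op [Op c] [Op c]] [Op [Op g] [Op c]]]
  [Op [Op [Op c] [Op [Op c] [Op g]]] [Op c]]
  [Op [Op [Op [Op c] [Op c]] [Op g]] [Op c]]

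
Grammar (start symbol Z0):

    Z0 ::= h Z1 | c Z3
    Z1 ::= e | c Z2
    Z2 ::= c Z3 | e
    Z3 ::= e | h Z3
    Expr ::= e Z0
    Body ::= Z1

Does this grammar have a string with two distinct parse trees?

(Expr, Body are unreachable from Z0, so their rules don't affect L(Z0).) The reachable rules are right-linear with at most one rule per (nonterminal, next-terminal) pair. Each input token forces the next rule, so parsing is deterministic.

Unambiguous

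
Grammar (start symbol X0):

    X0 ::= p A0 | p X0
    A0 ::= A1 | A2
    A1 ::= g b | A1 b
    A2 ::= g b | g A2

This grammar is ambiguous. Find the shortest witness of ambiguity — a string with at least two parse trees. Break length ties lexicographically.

p g b

length 3: p g b has 2 parse trees

Two derivations of p g b:
  X0 ⇒ p A0 ⇒ p A1 ⇒ p g b
  X0 ⇒ p A0 ⇒ p A2 ⇒ p g b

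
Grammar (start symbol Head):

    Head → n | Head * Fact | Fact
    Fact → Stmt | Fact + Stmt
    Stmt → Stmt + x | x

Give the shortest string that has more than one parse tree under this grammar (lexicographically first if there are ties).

length 1: no string has ≥2 trees
length 3: x + x has 2 parse trees

Two derivations of x + x:
  Head ⇒ Fact ⇒ Stmt ⇒ Stmt + x ⇒ x + x
  Head ⇒ Fact ⇒ Fact + Stmt ⇒ Stmt + Stmt ⇒ x + Stmt ⇒ x + x

x + x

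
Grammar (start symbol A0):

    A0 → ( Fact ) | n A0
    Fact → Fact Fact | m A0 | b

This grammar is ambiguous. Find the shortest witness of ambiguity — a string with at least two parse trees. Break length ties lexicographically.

( b b b )

length 3: no string has ≥2 trees
length 4: no string has ≥2 trees
length 5: ( b b b ) has 2 parse trees

Two derivations of ( b b b ):
  A0 ⇒ ( Fact ) ⇒ ( Fact Fact ) ⇒ ( Fact Fact Fact ) ⇒ ( b Fact Fact ) ⇒ ( b b Fact ) ⇒ ( b b b )
  A0 ⇒ ( Fact ) ⇒ ( Fact Fact ) ⇒ ( b Fact ) ⇒ ( b Fact Fact ) ⇒ ( b b Fact ) ⇒ ( b b b )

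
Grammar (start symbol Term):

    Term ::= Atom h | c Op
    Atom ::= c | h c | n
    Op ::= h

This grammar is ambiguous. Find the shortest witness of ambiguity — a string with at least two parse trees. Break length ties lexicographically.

length 2: c h has 2 parse trees

Two derivations of c h:
  Term ⇒ Atom h ⇒ c h
  Term ⇒ c Op ⇒ c h

c h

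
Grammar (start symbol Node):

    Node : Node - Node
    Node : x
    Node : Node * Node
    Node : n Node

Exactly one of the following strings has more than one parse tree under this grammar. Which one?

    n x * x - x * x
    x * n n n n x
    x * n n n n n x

n x * x - x * x

n x * x - x * x: 14 trees
x * n n n n x: 1 tree
x * n n n n n x: 1 tree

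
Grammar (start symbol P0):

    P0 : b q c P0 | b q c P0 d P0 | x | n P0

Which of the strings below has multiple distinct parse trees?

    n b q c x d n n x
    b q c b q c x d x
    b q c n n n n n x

n b q c x d n n x: 1 tree
b q c b q c x d x: 2 trees
b q c n n n n n x: 1 tree

b q c b q c x d x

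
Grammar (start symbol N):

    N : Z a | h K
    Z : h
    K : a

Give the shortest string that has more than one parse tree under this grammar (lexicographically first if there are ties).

length 2: h a has 2 parse trees

Two derivations of h a:
  N ⇒ Z a ⇒ h a
  N ⇒ h K ⇒ h a

h a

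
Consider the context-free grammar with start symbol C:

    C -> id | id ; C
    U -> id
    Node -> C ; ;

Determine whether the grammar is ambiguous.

(U, Node are unreachable from C, so their rules don't affect L(C).) The reachable grammar is A → atom sep A | atom. Each atom is followed by either the separator (recurse) or end-of-string (stop) — no choice point.

Unambiguous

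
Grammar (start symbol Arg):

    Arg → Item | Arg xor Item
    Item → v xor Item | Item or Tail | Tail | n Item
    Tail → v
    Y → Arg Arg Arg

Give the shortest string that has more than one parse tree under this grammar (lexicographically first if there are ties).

length 1: no string has ≥2 trees
length 2: no string has ≥2 trees
length 3: v xor v has 2 parse trees

Two derivations of v xor v:
  Arg ⇒ Item ⇒ v xor Item ⇒ v xor Tail ⇒ v xor v
  Arg ⇒ Arg xor Item ⇒ Item xor Item ⇒ Tail xor Item ⇒ v xor Item ⇒ v xor Tail ⇒ v xor v

v xor v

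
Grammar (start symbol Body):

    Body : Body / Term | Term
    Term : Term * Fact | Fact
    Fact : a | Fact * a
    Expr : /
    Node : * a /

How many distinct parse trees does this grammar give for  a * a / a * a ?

Parse trees for a * a / a * a:
  [Body [Body [Term [Term [Fact a]] * [Fact a]]] / [Term [Term [Fact a]] * [Fact a]]]
  [Body [Body [Term [Term [Fact a]] * [Fact a]]] / [Term [Fact [Fact a] * a]]]
  [Body [Body [Term [Fact [Fact a] * a]]] / [Term [Term [Fact a]] * [Fact a]]]
  [Body [Body [Term [Fact [Fact a] * a]]] / [Term [Fact [Fact a] * a]]]

4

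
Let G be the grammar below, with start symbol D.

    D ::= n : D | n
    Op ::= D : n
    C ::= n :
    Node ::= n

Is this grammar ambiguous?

Unambiguous

Only D is reachable from D; ignoring the rest: The reachable grammar is A → atom sep A | atom. Each atom is followed by either the separator (recurse) or end-of-string (stop) — no choice point.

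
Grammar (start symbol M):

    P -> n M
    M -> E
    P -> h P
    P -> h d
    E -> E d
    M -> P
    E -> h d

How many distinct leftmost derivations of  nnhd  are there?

Parse trees for nnhd:
  [M [P n [M [P n [M [E h d]]]]]]
  [M [P n [M [P n [M [P h d]]]]]]

2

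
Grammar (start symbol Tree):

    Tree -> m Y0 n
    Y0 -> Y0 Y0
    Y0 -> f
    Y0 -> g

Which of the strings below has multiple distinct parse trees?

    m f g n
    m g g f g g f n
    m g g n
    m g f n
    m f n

m g g f g g f n

m f g n: 1 tree
m g g f g g f n: 42 trees
m g g n: 1 tree
m g f n: 1 tree
m f n: 1 tree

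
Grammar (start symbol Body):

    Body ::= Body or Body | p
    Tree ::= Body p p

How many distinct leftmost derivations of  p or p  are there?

Parse trees for p or p:
  [Body [Body p] or [Body p]]

1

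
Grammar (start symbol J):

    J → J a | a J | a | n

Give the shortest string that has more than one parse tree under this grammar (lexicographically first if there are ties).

a a

length 1: no string has ≥2 trees
length 2: a a has 2 parse trees

Two derivations of a a:
  J ⇒ J a ⇒ a a
  J ⇒ a J ⇒ a a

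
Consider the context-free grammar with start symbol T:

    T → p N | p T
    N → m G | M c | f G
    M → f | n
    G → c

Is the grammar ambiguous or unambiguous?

Ambiguous

Witness: p f c

Derivation 1: T ⇒ p N ⇒ p M c ⇒ p f c
Derivation 2: T ⇒ p N ⇒ p f G ⇒ p f c

Two distinct leftmost derivations for the same string.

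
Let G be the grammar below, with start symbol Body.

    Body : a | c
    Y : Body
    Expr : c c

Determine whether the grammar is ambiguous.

Unambiguous

Only Body is reachable from Body; ignoring the rest: The reachable rules are right-linear with at most one rule per (nonterminal, next-terminal) pair. Each input token forces the next rule, so parsing is deterministic.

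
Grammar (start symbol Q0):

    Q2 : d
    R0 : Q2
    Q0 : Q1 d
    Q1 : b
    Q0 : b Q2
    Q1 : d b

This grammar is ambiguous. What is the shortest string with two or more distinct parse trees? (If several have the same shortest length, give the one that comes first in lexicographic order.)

length 2: b d has 2 parse trees

Two derivations of b d:
  Q0 ⇒ Q1 d ⇒ b d
  Q0 ⇒ b Q2 ⇒ b d

b d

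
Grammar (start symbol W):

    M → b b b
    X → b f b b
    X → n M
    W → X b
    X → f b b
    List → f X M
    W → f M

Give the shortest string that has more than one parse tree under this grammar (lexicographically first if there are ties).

f b b b

length 4: f b b b has 2 parse trees

Two derivations of f b b b:
  W ⇒ X b ⇒ f b b b
  W ⇒ f M ⇒ f b b b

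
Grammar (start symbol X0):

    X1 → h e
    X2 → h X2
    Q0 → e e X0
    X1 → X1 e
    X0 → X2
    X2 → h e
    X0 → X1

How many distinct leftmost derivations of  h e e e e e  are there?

Parse trees for h e e e e e:
  [X0 [X1 [X1 [X1 [X1 [X1 h e] e] e] e] e]]

1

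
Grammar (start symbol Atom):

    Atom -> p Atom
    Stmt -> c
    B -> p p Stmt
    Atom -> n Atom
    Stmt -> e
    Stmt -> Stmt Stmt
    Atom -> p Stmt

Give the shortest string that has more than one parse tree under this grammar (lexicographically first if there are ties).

p c c c

length 2: no string has ≥2 trees
length 3: no string has ≥2 trees
length 4: p c c c has 2 parse trees

Two derivations of p c c c:
  Atom ⇒ p Stmt ⇒ p Stmt Stmt ⇒ p c Stmt ⇒ p c Stmt Stmt ⇒ p c c Stmt ⇒ p c c c
  Atom ⇒ p Stmt ⇒ p Stmt Stmt ⇒ p Stmt Stmt Stmt ⇒ p c Stmt Stmt ⇒ p c c Stmt ⇒ p c c c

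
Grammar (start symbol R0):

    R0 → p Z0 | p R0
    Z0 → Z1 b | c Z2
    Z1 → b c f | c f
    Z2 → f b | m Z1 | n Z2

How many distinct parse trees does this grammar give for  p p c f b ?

Parse trees for p p c f b:
  [R0 p [R0 p [Z0 [Z1 c f] b]]]
  [R0 p [R0 p [Z0 c [Z2 f b]]]]

2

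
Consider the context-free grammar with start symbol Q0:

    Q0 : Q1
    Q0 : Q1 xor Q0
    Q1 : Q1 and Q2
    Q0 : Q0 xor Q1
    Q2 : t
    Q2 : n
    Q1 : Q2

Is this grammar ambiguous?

Witness: n xor n

Derivation 1: Q0 ⇒ Q1 xor Q0 ⇒ Q2 xor Q0 ⇒ n xor Q0 ⇒ n xor Q1 ⇒ n xor Q2 ⇒ n xor n
Derivation 2: Q0 ⇒ Q0 xor Q1 ⇒ Q1 xor Q1 ⇒ Q2 xor Q1 ⇒ n xor Q1 ⇒ n xor Q2 ⇒ n xor n

Two distinct leftmost derivations for the same string.

Ambiguous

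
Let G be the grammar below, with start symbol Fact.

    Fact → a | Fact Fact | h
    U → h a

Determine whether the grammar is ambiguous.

Witness: a a a

Derivation 1: Fact ⇒ Fact Fact ⇒ a Fact ⇒ a Fact Fact ⇒ a a Fact ⇒ a a a
Derivation 2: Fact ⇒ Fact Fact ⇒ Fact Fact Fact ⇒ a Fact Fact ⇒ a a Fact ⇒ a a a

Two distinct leftmost derivations for the same string.

Ambiguous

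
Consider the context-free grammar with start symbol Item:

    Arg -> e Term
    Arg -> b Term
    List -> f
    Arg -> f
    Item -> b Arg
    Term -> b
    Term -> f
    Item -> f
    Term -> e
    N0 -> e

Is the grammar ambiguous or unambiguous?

(List, N0 are unreachable from Item, so their rules don't affect L(Item).) Each reachable nonterminal has at most one production per leading terminal, and all productions are right-linear; the derivation is determined token-by-token.

Unambiguous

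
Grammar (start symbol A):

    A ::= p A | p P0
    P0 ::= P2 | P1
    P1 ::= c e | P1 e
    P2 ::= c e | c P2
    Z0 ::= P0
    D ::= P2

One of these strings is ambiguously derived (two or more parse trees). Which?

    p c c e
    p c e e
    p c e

p c c e: 1 tree
p c e e: 1 tree
p c e: 2 trees

p c e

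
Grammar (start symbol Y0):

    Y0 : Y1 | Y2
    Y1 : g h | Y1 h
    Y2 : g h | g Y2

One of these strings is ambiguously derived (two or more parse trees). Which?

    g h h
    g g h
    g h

g h h: 1 tree
g g h: 1 tree
g h: 2 trees

g h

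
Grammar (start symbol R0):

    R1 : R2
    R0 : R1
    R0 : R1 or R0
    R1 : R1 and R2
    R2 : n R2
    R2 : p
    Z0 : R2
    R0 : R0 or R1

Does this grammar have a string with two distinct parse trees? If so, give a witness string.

Ambiguous

Witness: p or p

Derivation 1: R0 ⇒ R1 or R0 ⇒ R2 or R0 ⇒ p or R0 ⇒ p or R1 ⇒ p or R2 ⇒ p or p
Derivation 2: R0 ⇒ R0 or R1 ⇒ R1 or R1 ⇒ R2 or R1 ⇒ p or R1 ⇒ p or R2 ⇒ p or p

Two distinct leftmost derivations for the same string.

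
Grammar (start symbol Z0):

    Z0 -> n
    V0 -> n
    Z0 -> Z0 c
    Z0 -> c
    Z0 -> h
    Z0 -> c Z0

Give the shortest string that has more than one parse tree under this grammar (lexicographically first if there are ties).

length 1: no string has ≥2 trees
length 2: c c has 2 parse trees

Two derivations of c c:
  Z0 ⇒ Z0 c ⇒ c c
  Z0 ⇒ c Z0 ⇒ c c

c c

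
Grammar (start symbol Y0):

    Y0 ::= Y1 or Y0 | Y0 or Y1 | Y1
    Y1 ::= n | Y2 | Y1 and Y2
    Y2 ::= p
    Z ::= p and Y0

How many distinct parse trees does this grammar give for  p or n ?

2

Parse trees for p or n:
  [Y0 [Y1 [Y2 p]] or [Y0 [Y1 n]]]
  [Y0 [Y0 [Y1 [Y2 p]]] or [Y1 n]]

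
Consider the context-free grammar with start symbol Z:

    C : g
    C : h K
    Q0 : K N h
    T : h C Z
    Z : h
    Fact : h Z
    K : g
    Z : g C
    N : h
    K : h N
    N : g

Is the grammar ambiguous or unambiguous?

(Fact, T, Q0 are unreachable from Z, so their rules don't affect L(Z).) Restricted to the reachable nonterminals, every rule has the form A → t or A → t B, and no two rules for the same A share a first terminal. The grammar encodes a DFA — one run per string.

Unambiguous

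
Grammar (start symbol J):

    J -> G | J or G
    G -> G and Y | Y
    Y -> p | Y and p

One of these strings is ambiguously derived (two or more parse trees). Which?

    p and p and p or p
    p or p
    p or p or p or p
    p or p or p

p and p and p or p

p and p and p or p: 4 trees
p or p: 1 tree
p or p or p or p: 1 tree
p or p or p: 1 tree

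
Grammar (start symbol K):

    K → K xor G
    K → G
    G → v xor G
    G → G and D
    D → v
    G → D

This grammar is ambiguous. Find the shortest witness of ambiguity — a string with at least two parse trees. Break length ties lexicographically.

v xor v

length 1: no string has ≥2 trees
length 3: v xor v has 2 parse trees

Two derivations of v xor v:
  K ⇒ K xor G ⇒ G xor G ⇒ D xor G ⇒ v xor G ⇒ v xor D ⇒ v xor v
  K ⇒ G ⇒ v xor G ⇒ v xor D ⇒ v xor v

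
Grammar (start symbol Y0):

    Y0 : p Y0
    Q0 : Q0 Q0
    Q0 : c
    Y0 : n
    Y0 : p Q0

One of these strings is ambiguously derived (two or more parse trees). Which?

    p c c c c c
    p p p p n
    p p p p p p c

p c c c c c: 14 trees
p p p p n: 1 tree
p p p p p p c: 1 tree

p c c c c c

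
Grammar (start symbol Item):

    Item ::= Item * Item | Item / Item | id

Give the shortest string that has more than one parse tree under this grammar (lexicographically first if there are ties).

length 1: no string has ≥2 trees
length 3: no string has ≥2 trees
length 5: id * id * id has 2 parse trees

Two derivations of id * id * id:
  Item ⇒ Item * Item ⇒ Item * Item * Item ⇒ id * Item * Item ⇒ id * id * Item ⇒ id * id * id
  Item ⇒ Item * Item ⇒ id * Item ⇒ id * Item * Item ⇒ id * id * Item ⇒ id * id * id

id * id * id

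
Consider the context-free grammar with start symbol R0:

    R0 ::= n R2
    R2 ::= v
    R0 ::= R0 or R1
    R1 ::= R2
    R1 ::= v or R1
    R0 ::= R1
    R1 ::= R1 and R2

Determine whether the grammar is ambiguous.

Witness: v or v

Derivation 1: R0 ⇒ R0 or R1 ⇒ R1 or R1 ⇒ R2 or R1 ⇒ v or R1 ⇒ v or R2 ⇒ v or v
Derivation 2: R0 ⇒ R1 ⇒ v or R1 ⇒ v or R2 ⇒ v or v

Two distinct leftmost derivations for the same string.

Ambiguous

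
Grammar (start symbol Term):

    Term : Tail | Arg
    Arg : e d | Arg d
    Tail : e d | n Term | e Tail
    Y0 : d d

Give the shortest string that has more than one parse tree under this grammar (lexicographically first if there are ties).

e d

length 2: e d has 2 parse trees

Two derivations of e d:
  Term ⇒ Tail ⇒ e d
  Term ⇒ Arg ⇒ e d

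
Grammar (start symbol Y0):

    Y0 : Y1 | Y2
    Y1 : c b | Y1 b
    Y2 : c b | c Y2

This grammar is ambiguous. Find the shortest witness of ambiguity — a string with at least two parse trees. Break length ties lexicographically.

length 2: c b has 2 parse trees

Two derivations of c b:
  Y0 ⇒ Y1 ⇒ c b
  Y0 ⇒ Y2 ⇒ c b

c b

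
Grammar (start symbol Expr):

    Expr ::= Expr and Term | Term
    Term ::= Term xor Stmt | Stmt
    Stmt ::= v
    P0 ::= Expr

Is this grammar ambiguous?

Unambiguous

(P0 is unreachable from Expr, so its rules don't affect L(Expr).) This is a standard precedence ladder (Expr over Term over Stmt), with each level left-recursive on its own operator ('and' at Expr, 'xor' at Term). That structure is LR(1), hence unambiguous.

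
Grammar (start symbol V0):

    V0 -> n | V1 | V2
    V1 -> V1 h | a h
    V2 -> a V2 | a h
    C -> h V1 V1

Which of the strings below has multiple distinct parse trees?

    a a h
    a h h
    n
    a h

a h

a a h: 1 tree
a h h: 1 tree
n: 1 tree
a h: 2 trees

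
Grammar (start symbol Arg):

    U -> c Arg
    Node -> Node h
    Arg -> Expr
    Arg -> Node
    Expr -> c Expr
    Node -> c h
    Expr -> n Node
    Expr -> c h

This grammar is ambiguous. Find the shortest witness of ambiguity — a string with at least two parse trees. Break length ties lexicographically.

length 2: c h has 2 parse trees

Two derivations of c h:
  Arg ⇒ Expr ⇒ c h
  Arg ⇒ Node ⇒ c h

c h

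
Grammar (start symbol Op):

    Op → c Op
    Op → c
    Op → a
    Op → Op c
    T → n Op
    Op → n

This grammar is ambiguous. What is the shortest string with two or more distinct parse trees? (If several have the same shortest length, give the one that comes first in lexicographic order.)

c c

length 1: no string has ≥2 trees
length 2: c c has 2 parse trees

Two derivations of c c:
  Op ⇒ c Op ⇒ c c
  Op ⇒ Op c ⇒ c c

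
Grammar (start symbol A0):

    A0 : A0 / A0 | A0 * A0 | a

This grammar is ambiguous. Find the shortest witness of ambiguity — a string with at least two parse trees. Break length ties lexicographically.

length 1: no string has ≥2 trees
length 3: no string has ≥2 trees
length 5: a * a * a has 2 parse trees

Two derivations of a * a * a:
  A0 ⇒ A0 * A0 ⇒ A0 * A0 * A0 ⇒ a * A0 * A0 ⇒ a * a * A0 ⇒ a * a * a
  A0 ⇒ A0 * A0 ⇒ a * A0 ⇒ a * A0 * A0 ⇒ a * a * A0 ⇒ a * a * a

a * a * a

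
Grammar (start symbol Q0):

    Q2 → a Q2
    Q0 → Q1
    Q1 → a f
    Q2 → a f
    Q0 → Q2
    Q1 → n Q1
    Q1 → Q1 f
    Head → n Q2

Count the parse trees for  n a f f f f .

4

Parse trees for n a f f f f:
  [Q0 [Q1 n [Q1 [Q1 [Q1 [Q1 a f] f] f] f]]]
  [Q0 [Q1 [Q1 n [Q1 [Q1 [Q1 a f] f] f]] f]]
  [Q0 [Q1 [Q1 [Q1 n [Q1 [Q1 a f] f]] f] f]]
  [Q0 [Q1 [Q1 [Q1 [Q1 n [Q1 a f]] f] f] f]]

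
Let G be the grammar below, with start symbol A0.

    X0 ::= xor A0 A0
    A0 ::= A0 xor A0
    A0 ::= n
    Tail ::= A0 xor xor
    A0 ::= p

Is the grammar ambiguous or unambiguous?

Witness: n xor n xor n

Derivation 1: A0 ⇒ A0 xor A0 ⇒ A0 xor A0 xor A0 ⇒ n xor A0 xor A0 ⇒ n xor n xor A0 ⇒ n xor n xor n
Derivation 2: A0 ⇒ A0 xor A0 ⇒ n xor A0 ⇒ n xor A0 xor A0 ⇒ n xor n xor A0 ⇒ n xor n xor n

Two distinct leftmost derivations for the same string.

Ambiguous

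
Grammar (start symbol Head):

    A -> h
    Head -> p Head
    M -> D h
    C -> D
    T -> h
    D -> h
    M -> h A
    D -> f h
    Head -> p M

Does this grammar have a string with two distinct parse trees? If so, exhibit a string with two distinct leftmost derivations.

Witness: p h h

Derivation 1: Head ⇒ p M ⇒ p D h ⇒ p h h
Derivation 2: Head ⇒ p M ⇒ p h A ⇒ p h h

Two distinct leftmost derivations for the same string.

Ambiguous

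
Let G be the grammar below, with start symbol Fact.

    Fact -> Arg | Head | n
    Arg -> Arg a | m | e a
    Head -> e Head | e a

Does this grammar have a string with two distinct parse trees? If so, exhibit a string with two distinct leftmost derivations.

Witness: e a

Derivation 1: Fact ⇒ Arg ⇒ e a
Derivation 2: Fact ⇒ Head ⇒ e a

Two distinct leftmost derivations for the same string.

Ambiguous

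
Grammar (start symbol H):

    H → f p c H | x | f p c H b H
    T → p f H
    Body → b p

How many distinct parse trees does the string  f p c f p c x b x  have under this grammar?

2

Parse trees for f p c f p c x b x:
  [H f p c [H f p c [H x] b [H x]]]
  [H f p c [H f p c [H x]] b [H x]]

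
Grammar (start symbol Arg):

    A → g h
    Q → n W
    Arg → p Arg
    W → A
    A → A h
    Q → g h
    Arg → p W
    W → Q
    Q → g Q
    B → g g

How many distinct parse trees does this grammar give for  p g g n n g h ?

Parse trees for p g g n n g h:
  [Arg p [W [Q g [Q g [Q n [W [Q n [W [A g h]]]]]]]]]
  [Arg p [W [Q g [Q g [Q n [W [Q n [W [Q g h]]]]]]]]]

2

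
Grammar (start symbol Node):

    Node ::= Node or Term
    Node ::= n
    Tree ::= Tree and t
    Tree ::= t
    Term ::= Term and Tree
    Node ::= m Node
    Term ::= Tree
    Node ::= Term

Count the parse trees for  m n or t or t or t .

4

Parse trees for m n or t or t or t:
  [Node [Node [Node [Node m [Node n]] or [Term [Tree t]]] or [Term [Tree t]]] or [Term [Tree t]]]
  [Node [Node [Node m [Node [Node n] or [Term [Tree t]]]] or [Term [Tree t]]] or [Term [Tree t]]]
  [Node [Node m [Node [Node [Node n] or [Term [Tree t]]] or [Term [Tree t]]]] or [Term [Tree t]]]
  [Node m [Node [Node [Node [Node n] or [Term [Tree t]]] or [Term [Tree t]]] or [Term [Tree t]]]]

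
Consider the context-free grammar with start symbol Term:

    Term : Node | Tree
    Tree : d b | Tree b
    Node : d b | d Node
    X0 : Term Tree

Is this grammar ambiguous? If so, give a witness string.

Ambiguous

Witness: d b

Derivation 1: Term ⇒ Node ⇒ d b
Derivation 2: Term ⇒ Tree ⇒ d b

Two distinct leftmost derivations for the same string.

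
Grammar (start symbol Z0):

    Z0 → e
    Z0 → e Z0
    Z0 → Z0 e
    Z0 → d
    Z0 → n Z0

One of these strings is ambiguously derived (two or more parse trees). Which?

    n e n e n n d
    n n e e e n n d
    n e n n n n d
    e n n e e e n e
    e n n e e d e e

e n n e e d e e

n e n e n n d: 1 tree
n n e e e n n d: 1 tree
n e n n n n d: 1 tree
e n n e e e n e: 1 tree
e n n e e d e e: 21 trees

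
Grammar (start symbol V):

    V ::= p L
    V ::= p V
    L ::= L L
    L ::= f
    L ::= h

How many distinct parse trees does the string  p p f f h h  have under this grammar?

5

Parse trees for p p f f h h:
  [V p [V p [L [L f] [L [L f] [L [L h] [L h]]]]]]
  [V p [V p [L [L f] [L [L [L f] [L h]] [L h]]]]]
  [V p [V p [L [L [L f] [L f]] [L [L h] [L h]]]]]
  [V p [V p [L [L [L f] [L [L f] [L h]]] [L h]]]]
  [V p [V p [L [L [L [L f] [L f]] [L h]] [L h]]]]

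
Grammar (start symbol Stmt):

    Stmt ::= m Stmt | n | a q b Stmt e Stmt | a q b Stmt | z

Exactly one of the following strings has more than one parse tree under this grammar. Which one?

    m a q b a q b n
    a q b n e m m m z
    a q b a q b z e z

m a q b a q b n: 1 tree
a q b n e m m m z: 1 tree
a q b a q b z e z: 2 trees

a q b a q b z e z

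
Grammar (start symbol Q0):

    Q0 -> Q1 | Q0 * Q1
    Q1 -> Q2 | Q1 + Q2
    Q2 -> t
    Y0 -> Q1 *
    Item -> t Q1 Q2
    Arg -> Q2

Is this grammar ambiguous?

Unambiguous

(Y0, Item, Arg are unreachable from Q0, so their rules don't affect L(Q0).) This is a standard precedence ladder (Q0 over Q1 over Q2), with each level left-recursive on its own operator ('*' at Q0, '+' at Q1). That structure is LR(1), hence unambiguous.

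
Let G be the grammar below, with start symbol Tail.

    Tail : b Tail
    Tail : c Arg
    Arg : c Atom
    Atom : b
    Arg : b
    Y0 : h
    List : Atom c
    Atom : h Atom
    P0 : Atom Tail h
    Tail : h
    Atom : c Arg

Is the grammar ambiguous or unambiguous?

(Y0, P0, List are unreachable from Tail, so their rules don't affect L(Tail).) The reachable rules are right-linear with at most one rule per (nonterminal, next-terminal) pair. Each input token forces the next rule, so parsing is deterministic.

Unambiguous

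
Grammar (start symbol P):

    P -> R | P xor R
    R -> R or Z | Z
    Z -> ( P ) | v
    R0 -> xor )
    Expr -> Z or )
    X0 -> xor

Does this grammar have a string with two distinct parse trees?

Unambiguous

(R0, Expr, X0 are unreachable from P, so their rules don't affect L(P).) This is a standard precedence ladder (P over R over Z), with each level left-recursive on its own operator ('xor' at P, 'or' at R). That structure is LR(1), hence unambiguous.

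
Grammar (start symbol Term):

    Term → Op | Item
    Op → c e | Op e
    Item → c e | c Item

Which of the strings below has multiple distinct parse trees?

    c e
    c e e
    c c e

c e

c e: 2 trees
c e e: 1 tree
c c e: 1 tree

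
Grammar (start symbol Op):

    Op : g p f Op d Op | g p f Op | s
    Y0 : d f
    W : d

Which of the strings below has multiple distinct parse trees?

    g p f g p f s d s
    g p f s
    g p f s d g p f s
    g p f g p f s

g p f g p f s d s

g p f g p f s d s: 2 trees
g p f s: 1 tree
g p f s d g p f s: 1 tree
g p f g p f s: 1 tree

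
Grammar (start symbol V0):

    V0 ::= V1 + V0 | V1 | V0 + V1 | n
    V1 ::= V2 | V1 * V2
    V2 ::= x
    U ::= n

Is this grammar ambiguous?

Ambiguous

Witness: x + x

Derivation 1: V0 ⇒ V1 + V0 ⇒ V2 + V0 ⇒ x + V0 ⇒ x + V1 ⇒ x + V2 ⇒ x + x
Derivation 2: V0 ⇒ V0 + V1 ⇒ V1 + V1 ⇒ V2 + V1 ⇒ x + V1 ⇒ x + V2 ⇒ x + x

Two distinct leftmost derivations for the same string.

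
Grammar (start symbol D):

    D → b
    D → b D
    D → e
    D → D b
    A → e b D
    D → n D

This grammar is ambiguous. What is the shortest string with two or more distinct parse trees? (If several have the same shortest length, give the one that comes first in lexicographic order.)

length 1: no string has ≥2 trees
length 2: b b has 2 parse trees

Two derivations of b b:
  D ⇒ b D ⇒ b b
  D ⇒ D b ⇒ b b

b b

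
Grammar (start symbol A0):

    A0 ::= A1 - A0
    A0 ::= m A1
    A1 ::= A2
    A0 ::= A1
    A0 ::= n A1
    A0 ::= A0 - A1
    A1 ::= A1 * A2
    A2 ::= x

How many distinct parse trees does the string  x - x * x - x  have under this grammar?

Parse trees for x - x * x - x:
  [A0 [A1 [A2 x]] - [A0 [A1 [A1 [A2 x]] * [A2 x]] - [A0 [A1 [A2 x]]]]]
  [A0 [A1 [A2 x]] - [A0 [A0 [A1 [A1 [A2 x]] * [A2 x]]] - [A1 [A2 x]]]]
  [A0 [A0 [A1 [A2 x]] - [A0 [A1 [A1 [A2 x]] * [A2 x]]]] - [A1 [A2 x]]]
  [A0 [A0 [A0 [A1 [A2 x]]] - [A1 [A1 [A2 x]] * [A2 x]]] - [A1 [A2 x]]]

4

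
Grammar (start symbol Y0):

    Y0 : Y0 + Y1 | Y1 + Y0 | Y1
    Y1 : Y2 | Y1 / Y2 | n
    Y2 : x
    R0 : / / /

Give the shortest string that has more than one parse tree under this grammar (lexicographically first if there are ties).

length 1: no string has ≥2 trees
length 3: n + n has 2 parse trees

Two derivations of n + n:
  Y0 ⇒ Y0 + Y1 ⇒ Y1 + Y1 ⇒ n + Y1 ⇒ n + n
  Y0 ⇒ Y1 + Y0 ⇒ n + Y0 ⇒ n + Y1 ⇒ n + n

n + n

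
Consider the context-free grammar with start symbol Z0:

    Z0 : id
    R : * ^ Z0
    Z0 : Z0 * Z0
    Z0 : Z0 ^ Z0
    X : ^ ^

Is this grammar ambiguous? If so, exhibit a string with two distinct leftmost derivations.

Ambiguous

Witness: id * id * id

Derivation 1: Z0 ⇒ Z0 * Z0 ⇒ id * Z0 ⇒ id * Z0 * Z0 ⇒ id * id * Z0 ⇒ id * id * id
Derivation 2: Z0 ⇒ Z0 * Z0 ⇒ Z0 * Z0 * Z0 ⇒ id * Z0 * Z0 ⇒ id * id * Z0 ⇒ id * id * id

Two distinct leftmost derivations for the same string.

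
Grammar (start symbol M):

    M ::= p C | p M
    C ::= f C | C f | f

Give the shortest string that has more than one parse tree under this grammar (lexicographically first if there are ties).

p f f

length 2: no string has ≥2 trees
length 3: p f f has 2 parse trees

Two derivations of p f f:
  M ⇒ p C ⇒ p f C ⇒ p f f
  M ⇒ p C ⇒ p C f ⇒ p f f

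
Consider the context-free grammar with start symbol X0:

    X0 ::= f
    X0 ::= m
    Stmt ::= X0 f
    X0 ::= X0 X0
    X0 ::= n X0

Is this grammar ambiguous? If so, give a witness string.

Witness: f f f

Derivation 1: X0 ⇒ X0 X0 ⇒ f X0 ⇒ f X0 X0 ⇒ f f X0 ⇒ f f f
Derivation 2: X0 ⇒ X0 X0 ⇒ X0 X0 X0 ⇒ f X0 X0 ⇒ f f X0 ⇒ f f f

Two distinct leftmost derivations for the same string.

Ambiguous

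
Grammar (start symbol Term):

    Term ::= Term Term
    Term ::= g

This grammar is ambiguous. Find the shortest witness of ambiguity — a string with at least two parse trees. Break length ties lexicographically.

length 1: no string has ≥2 trees
length 2: no string has ≥2 trees
length 3: g g g has 2 parse trees

Two derivations of g g g:
  Term ⇒ Term Term ⇒ Term Term Term ⇒ g Term Term ⇒ g g Term ⇒ g g g
  Term ⇒ Term Term ⇒ g Term ⇒ g Term Term ⇒ g g Term ⇒ g g g

g g g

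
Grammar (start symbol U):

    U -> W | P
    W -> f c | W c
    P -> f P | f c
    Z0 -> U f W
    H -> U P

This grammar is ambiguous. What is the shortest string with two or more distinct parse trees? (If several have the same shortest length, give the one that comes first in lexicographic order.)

length 2: f c has 2 parse trees

Two derivations of f c:
  U ⇒ W ⇒ f c
  U ⇒ P ⇒ f c

f c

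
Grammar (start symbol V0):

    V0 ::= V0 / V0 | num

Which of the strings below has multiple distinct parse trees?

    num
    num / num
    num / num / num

num / num / num

num: 1 tree
num / num: 1 tree
num / num / num: 2 trees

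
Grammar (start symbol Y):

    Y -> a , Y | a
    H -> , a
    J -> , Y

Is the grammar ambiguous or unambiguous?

Unambiguous

Only Y is reachable from Y; ignoring the rest: Right-recursive list with a separator: after each atom, whether the separator follows determines the rule. One parse per string.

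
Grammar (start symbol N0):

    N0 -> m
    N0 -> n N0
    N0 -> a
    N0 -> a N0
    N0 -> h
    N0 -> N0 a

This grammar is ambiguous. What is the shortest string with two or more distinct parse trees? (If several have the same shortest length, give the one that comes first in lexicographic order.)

a a

length 1: no string has ≥2 trees
length 2: a a has 2 parse trees

Two derivations of a a:
  N0 ⇒ a N0 ⇒ a a
  N0 ⇒ N0 a ⇒ a a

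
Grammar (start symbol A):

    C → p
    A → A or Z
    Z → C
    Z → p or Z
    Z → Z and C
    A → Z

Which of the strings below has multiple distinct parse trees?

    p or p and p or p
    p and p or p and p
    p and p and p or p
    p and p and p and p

p or p and p or p: 3 trees
p and p or p and p: 1 tree
p and p and p or p: 1 tree
p and p and p and p: 1 tree

p or p and p or p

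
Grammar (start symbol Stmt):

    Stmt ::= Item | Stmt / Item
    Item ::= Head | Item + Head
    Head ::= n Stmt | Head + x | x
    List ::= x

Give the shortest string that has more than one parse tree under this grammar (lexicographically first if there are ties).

x + x

length 1: no string has ≥2 trees
length 2: no string has ≥2 trees
length 3: x + x has 2 parse trees

Two derivations of x + x:
  Stmt ⇒ Item ⇒ Head ⇒ Head + x ⇒ x + x
  Stmt ⇒ Item ⇒ Item + Head ⇒ Head + Head ⇒ x + Head ⇒ x + x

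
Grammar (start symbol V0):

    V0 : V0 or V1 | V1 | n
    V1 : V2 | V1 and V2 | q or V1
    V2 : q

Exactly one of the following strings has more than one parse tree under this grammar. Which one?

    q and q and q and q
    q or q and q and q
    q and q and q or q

q or q and q and q

q and q and q and q: 1 tree
q or q and q and q: 4 trees
q and q and q or q: 1 tree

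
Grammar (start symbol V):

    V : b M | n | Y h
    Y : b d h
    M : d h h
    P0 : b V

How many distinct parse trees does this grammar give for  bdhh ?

Parse trees for bdhh:
  [V b [M d h h]]
  [V [Y b d h] h]

2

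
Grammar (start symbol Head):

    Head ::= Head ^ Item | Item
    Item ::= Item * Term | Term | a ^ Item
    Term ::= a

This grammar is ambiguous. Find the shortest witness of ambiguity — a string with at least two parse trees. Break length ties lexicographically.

a ^ a

length 1: no string has ≥2 trees
length 3: a ^ a has 2 parse trees

Two derivations of a ^ a:
  Head ⇒ Head ^ Item ⇒ Item ^ Item ⇒ Term ^ Item ⇒ a ^ Item ⇒ a ^ Term ⇒ a ^ a
  Head ⇒ Item ⇒ a ^ Item ⇒ a ^ Term ⇒ a ^ a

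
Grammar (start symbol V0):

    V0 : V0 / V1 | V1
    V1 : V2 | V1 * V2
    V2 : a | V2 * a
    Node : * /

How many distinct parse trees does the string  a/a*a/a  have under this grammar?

Parse trees for a/a*a/a:
  [V0 [V0 [V0 [V1 [V2 a]]] / [V1 [V2 [V2 a] * a]]] / [V1 [V2 a]]]
  [V0 [V0 [V0 [V1 [V2 a]]] / [V1 [V1 [V2 a]] * [V2 a]]] / [V1 [V2 a]]]

2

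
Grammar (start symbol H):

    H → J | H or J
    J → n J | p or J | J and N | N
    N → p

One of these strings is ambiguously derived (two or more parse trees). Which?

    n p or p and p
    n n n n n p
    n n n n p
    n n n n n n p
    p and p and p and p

n p or p and p: 4 trees
n n n n n p: 1 tree
n n n n p: 1 tree
n n n n n n p: 1 tree
p and p and p and p: 1 tree

n p or p and p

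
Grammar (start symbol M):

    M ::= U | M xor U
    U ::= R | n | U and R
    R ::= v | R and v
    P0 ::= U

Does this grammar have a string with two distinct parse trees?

Ambiguous

Witness: v and v

Derivation 1: M ⇒ U ⇒ R ⇒ R and v ⇒ v and v
Derivation 2: M ⇒ U ⇒ U and R ⇒ R and R ⇒ v and R ⇒ v and v

Two distinct leftmost derivations for the same string.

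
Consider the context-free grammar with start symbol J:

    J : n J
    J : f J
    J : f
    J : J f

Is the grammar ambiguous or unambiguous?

Witness: f f

Derivation 1: J ⇒ f J ⇒ f f
Derivation 2: J ⇒ J f ⇒ f f

Two distinct leftmost derivations for the same string.

Ambiguous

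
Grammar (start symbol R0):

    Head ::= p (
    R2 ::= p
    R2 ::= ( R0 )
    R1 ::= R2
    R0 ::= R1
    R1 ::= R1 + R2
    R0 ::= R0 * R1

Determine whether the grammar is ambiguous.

Unambiguous

Only R0, R1, R2 are reachable from R0; ignoring the rest: R0 → R0 * R1 | R1  ;  R1 → R1 + R2 | R2  — a left-associative chain with R2 at the bottom. Each string factors uniquely by precedence.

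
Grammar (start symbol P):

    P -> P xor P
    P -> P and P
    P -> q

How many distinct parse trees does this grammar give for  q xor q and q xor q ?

Parse trees for q xor q and q xor q:
  [P [P q] xor [P [P [P q] and [P q]] xor [P q]]]
  [P [P q] xor [P [P q] and [P [P q] xor [P q]]]]
  [P [P [P q] xor [P [P q] and [P q]]] xor [P q]]
  [P [P [P [P q] xor [P q]] and [P q]] xor [P q]]
  [P [P [P q] xor [P q]] and [P [P q] xor [P q]]]

5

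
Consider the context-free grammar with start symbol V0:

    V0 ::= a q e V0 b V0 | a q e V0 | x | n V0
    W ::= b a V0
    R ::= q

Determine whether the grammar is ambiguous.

Witness: a q e a q e x b x

Derivation 1: V0 ⇒ a q e V0 b V0 ⇒ a q e a q e V0 b V0 ⇒ a q e a q e x b V0 ⇒ a q e a q e x b x
Derivation 2: V0 ⇒ a q e V0 ⇒ a q e a q e V0 b V0 ⇒ a q e a q e x b V0 ⇒ a q e a q e x b x

Two distinct leftmost derivations for the same string.

Ambiguous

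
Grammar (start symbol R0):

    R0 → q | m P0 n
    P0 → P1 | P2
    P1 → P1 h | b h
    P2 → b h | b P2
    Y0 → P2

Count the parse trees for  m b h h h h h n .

1

Parse trees for m b h h h h h n:
  [R0 m [P0 [P1 [P1 [P1 [P1 [P1 b h] h] h] h] h]] n]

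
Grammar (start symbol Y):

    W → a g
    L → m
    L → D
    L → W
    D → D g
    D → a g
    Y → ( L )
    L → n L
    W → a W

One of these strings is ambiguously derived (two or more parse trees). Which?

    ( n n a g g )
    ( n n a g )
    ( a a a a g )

( n n a g g ): 1 tree
( n n a g ): 2 trees
( a a a a g ): 1 tree

( n n a g )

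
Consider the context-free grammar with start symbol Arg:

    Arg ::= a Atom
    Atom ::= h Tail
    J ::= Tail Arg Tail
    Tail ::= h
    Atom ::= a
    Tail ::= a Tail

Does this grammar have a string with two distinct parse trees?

Only Arg, Atom, Tail are reachable from Arg; ignoring the rest: Each reachable nonterminal has at most one production per leading terminal, and all productions are right-linear; the derivation is determined token-by-token.

Unambiguous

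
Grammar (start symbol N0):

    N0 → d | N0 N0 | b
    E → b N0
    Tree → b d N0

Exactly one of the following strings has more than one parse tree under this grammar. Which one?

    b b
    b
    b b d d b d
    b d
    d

b b: 1 tree
b: 1 tree
b b d d b d: 42 trees
b d: 1 tree
d: 1 tree

b b d d b d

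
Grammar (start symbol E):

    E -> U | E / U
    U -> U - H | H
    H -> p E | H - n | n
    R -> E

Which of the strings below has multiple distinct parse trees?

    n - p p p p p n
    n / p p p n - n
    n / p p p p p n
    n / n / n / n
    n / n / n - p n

n - p p p p p n: 1 tree
n / p p p n - n: 8 trees
n / p p p p p n: 1 tree
n / n / n / n: 1 tree
n / n / n - p n: 1 tree

n / p p p n - n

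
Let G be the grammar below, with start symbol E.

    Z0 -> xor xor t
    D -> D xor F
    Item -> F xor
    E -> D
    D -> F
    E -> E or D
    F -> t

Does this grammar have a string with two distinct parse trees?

(Item, Z0 are unreachable from E, so their rules don't affect L(E).) This is a standard precedence ladder (E over D over F), with each level left-recursive on its own operator ('or' at E, 'xor' at D). That structure is LR(1), hence unambiguous.

Unambiguous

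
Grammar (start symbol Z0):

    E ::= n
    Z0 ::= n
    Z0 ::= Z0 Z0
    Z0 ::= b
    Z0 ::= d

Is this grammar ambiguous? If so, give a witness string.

Witness: b b b

Derivation 1: Z0 ⇒ Z0 Z0 ⇒ Z0 Z0 Z0 ⇒ b Z0 Z0 ⇒ b b Z0 ⇒ b b b
Derivation 2: Z0 ⇒ Z0 Z0 ⇒ b Z0 ⇒ b Z0 Z0 ⇒ b b Z0 ⇒ b b b

Two distinct leftmost derivations for the same string.

Ambiguous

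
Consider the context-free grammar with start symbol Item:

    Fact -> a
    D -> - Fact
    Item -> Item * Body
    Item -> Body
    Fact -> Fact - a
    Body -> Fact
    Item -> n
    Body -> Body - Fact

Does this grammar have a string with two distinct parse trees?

Ambiguous

Witness: a - a

Derivation 1: Item ⇒ Body ⇒ Fact ⇒ Fact - a ⇒ a - a
Derivation 2: Item ⇒ Body ⇒ Body - Fact ⇒ Fact - Fact ⇒ a - Fact ⇒ a - a

Two distinct leftmost derivations for the same string.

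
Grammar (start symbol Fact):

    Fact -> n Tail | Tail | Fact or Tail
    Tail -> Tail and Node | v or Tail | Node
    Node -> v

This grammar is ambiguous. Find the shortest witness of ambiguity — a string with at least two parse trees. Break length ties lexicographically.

v or v

length 1: no string has ≥2 trees
length 2: no string has ≥2 trees
length 3: v or v has 2 parse trees

Two derivations of v or v:
  Fact ⇒ Tail ⇒ v or Tail ⇒ v or Node ⇒ v or v
  Fact ⇒ Fact or Tail ⇒ Tail or Tail ⇒ Node or Tail ⇒ v or Tail ⇒ v or Node ⇒ v or v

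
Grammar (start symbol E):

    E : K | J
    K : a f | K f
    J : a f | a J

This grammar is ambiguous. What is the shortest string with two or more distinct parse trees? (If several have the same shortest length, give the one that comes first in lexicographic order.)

length 2: a f has 2 parse trees

Two derivations of a f:
  E ⇒ K ⇒ a f
  E ⇒ J ⇒ a f

a f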